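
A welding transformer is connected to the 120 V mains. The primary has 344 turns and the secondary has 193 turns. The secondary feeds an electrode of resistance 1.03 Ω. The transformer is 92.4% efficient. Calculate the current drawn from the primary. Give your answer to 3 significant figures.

I_p ≈ 39.7 A

V_s = 120 × 193/344 = 67.326 V.
I_s = V_s/R = 67.326/1.03 = 65.365 A.
P_out = V_s I_s = 67.326 × 65.365 = 4400.7 W.
P_in = P_out/η = 4400.7/0.924 = 4762.7 W.
I_p = P_in/V_p = 4762.7/120 = 39.7 A.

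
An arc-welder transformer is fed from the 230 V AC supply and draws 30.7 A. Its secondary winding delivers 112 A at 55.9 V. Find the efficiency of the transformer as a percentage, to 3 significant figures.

η ≈ 88.7%

P_in = 230 × 30.7 = 7061.00 W.
P_out = 55.9 × 112 = 6260.80 W.
η = P_out/P_in = 6260.80/7061.00 = 0.887.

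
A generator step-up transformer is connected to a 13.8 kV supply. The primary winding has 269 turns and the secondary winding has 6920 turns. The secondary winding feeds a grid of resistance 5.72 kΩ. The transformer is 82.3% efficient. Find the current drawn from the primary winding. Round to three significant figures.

V_s = 13800 × 6920/269 = 355000 V.
I_s = V_s/R = 355000/5720 = 62.064 A.
P_out = V_s I_s = 355000 × 62.064 = 2.2033×10^7 W.
P_in = P_out/η = 2.2033×10^7/0.823 = 2.6771×10^7 W.
I_p = P_in/V_p = 2.6771×10^7/13800 = 1940 A.

I_p ≈ 1940 A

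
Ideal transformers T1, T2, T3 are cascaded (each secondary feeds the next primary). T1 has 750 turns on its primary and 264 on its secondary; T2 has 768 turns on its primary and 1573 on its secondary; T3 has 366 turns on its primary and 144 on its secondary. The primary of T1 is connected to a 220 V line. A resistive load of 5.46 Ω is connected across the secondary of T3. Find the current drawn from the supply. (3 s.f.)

Secondary of T1: V = 220.00 × 264/750 = 77.440 V.
Secondary of T2: V = 77.440 × 1573/768 = 158.61 V.
Secondary of T3: V = 158.61 × 144/366 = 62.404 V.
I_load = 62.404/5.46 = 11.429 A, so P_out = 62.404 × 11.429 = 713.24 W.
All ideal ⇒ P_in = P_out, so I_supply = 713.24/220 = 3.24 A.

I_supply ≈ 3.24 A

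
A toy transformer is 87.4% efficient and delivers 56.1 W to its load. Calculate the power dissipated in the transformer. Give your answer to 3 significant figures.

P_loss ≈ 8.09 W

P_in = P_out/η = 56.1/0.874 = 64.1876 W.
P_loss = P_in − P_out = 64.1876 − 56.1 = 8.09 W.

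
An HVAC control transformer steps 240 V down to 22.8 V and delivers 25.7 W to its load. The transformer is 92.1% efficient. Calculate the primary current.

I_p ≈ 0.116 A

P_in = P_out/η = 25.7/0.921 = 27.904 W.
I_p = P_in/V_p = 27.904/240 = 0.116 A.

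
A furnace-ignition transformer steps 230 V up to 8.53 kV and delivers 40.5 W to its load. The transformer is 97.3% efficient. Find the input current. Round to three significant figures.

P_in = P_out/η = 40.5/0.973 = 41.624 W.
I_in = P_in/V_in = 41.624/230 = 0.181 A.

I_in ≈ 0.181 A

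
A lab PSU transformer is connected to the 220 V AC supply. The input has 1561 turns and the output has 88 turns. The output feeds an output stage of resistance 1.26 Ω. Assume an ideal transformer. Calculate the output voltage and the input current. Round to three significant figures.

V_out = V_in × N_out/N_in = 220 × 88/1561 = 12.402 V.
I_out = V_out/R = 12.402/1.26 = 9.8431 A.
I_in = I_out × N_out/N_in = 9.8431 × 88/1561 = 0.555 A.

V_out ≈ 12.4 V, I_in ≈ 0.555 A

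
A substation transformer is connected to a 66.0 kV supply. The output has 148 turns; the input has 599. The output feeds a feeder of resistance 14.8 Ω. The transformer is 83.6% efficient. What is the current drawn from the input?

V_out = 66000 × 148/599 = 16307 V.
I_out = V_out/R = 16307/14.8 = 1101.8 A.
P_out = V_out I_out = 16307 × 1101.8 = 1.7968×10^7 W.
P_in = P_out/η = 1.7968×10^7/0.836 = 2.1493×10^7 W.
I_in = P_in/V_in = 2.1493×10^7/66000 = 326 A.

I_in ≈ 326 A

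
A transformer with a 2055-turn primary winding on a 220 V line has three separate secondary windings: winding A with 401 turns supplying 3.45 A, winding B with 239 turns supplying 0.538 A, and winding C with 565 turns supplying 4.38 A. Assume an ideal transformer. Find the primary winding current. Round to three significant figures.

V_A = 220 × 401/2055 = 42.929 V; V_B = 220 × 239/2055 = 25.586 V; V_C = 220 × 565/2055 = 60.487 V.
P_out = V_A I_A + V_B I_B + V_C I_C = 42.929×3.45 + 25.586×0.538 + 60.487×4.38 = 148.11 + 13.765 + 264.93 = 426.80 W.
Ideal ⇒ P_in = P_out, so I_p = P_out/V_p = 426.80/220 = 1.94 A.

I_p ≈ 1.94 A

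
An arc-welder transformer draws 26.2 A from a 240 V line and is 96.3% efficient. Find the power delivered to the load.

P_out ≈ 6060 W

P_in = V_p I_p = 240 × 26.2 = 6288.0 W.
P_out = η P_in = 0.963 × 6288.0 = 6060 W.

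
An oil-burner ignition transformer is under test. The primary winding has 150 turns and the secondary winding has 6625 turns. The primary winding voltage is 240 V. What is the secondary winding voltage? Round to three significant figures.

V_s ≈ 10600 V

V_s/V_p = N_s/N_p, so V_s = 240 × 6625/150 = 10600 V.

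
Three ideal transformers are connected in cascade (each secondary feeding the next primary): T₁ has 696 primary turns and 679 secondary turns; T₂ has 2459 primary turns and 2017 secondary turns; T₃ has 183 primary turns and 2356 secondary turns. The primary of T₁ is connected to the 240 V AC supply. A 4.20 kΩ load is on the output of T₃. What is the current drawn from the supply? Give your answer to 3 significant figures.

I_supply ≈ 6.06 A

Secondary of T₁: V = 240.00 × 679/696 = 234.14 V.
Secondary of T₂: V = 234.14 × 2017/2459 = 192.05 V.
Secondary of T₃: V = 192.05 × 2356/183 = 2472.5 V.
I_load = 2472.5/4200 = 0.58870 A, so P_out = 2472.5 × 0.58870 = 1455.6 W.
All ideal ⇒ P_in = P_out, so I_supply = 1455.6/240 = 6.06 A.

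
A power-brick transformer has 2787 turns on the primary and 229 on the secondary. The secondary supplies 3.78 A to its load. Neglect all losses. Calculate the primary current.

For an ideal transformer I_p/I_s = N_s/N_p, so I_p = 3.78 × 229/2787 = 0.311 A.

I_p ≈ 0.311 A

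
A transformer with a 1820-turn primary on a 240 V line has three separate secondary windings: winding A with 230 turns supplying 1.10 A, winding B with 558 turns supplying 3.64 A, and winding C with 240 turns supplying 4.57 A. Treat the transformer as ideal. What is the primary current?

V_A = 240 × 230/1820 = 30.330 V; V_B = 240 × 558/1820 = 73.582 V; V_C = 240 × 240/1820 = 31.648 V.
P_out = V_A I_A + V_B I_B + V_C I_C = 30.330×1.10 + 73.582×3.64 + 31.648×4.57 = 33.363 + 267.84 + 144.63 = 445.84 W.
Ideal ⇒ P_in = P_out, so I_p = P_out/V_p = 445.84/240 = 1.86 A.

I_p ≈ 1.86 A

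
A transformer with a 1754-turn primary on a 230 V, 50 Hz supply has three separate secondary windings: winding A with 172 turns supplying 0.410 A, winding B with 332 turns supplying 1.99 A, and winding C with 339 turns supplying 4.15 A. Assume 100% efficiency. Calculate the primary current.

V_A = 230 × 172/1754 = 22.554 V; V_B = 230 × 332/1754 = 43.535 V; V_C = 230 × 339/1754 = 44.453 V.
P_out = V_A I_A + V_B I_B + V_C I_C = 22.554×0.410 + 43.535×1.99 + 44.453×4.15 = 9.2472 + 86.634 + 184.48 = 280.36 W.
Ideal ⇒ P_in = P_out, so I_p = P_out/V_p = 280.36/230 = 1.22 A.

I_p ≈ 1.22 A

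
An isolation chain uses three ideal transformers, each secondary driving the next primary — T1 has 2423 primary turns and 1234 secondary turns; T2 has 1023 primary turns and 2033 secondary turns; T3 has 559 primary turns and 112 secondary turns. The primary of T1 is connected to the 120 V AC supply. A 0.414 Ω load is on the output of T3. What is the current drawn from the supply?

Secondary of T1: V = 120.00 × 1234/2423 = 61.114 V.
Secondary of T2: V = 61.114 × 2033/1023 = 121.45 V.
Secondary of T3: V = 121.45 × 112/559 = 24.334 V.
I_load = 24.334/0.414 = 58.777 A, so P_out = 24.334 × 58.777 = 1430.3 W.
All ideal ⇒ P_in = P_out, so I_supply = 1430.3/120 = 11.9 A.

I_supply ≈ 11.9 A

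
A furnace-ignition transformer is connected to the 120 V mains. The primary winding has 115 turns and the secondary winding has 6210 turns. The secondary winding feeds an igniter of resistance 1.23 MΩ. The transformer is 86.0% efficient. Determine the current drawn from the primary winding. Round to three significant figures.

V_s = 120 × 6210/115 = 6480.0 V.
I_s = V_s/R = 6480.0/(1.23×10^6) = 0.0052683 A.
P_out = V_s I_s = 6480.0 × 0.0052683 = 34.139 W.
P_in = P_out/η = 34.139/0.860 = 39.696 W.
I_p = P_in/V_p = 39.696/120 = 0.331 A.

I_p ≈ 0.331 A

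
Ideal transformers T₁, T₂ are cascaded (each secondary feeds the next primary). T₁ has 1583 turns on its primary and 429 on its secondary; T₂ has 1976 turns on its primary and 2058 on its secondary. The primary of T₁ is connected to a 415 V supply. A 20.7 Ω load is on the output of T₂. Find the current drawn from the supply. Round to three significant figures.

I_supply ≈ 1.60 A

Secondary of T₁: V = 415.00 × 429/1583 = 112.47 V.
Secondary of T₂: V = 112.47 × 2058/1976 = 117.13 V.
I_load = 117.13/20.7 = 5.6586 A, so P_out = 117.13 × 5.6586 = 662.82 W.
All ideal ⇒ P_in = P_out, so I_supply = 662.82/415 = 1.60 A.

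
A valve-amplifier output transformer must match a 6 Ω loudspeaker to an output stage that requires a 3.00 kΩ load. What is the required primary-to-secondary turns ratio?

Z_p/Z_s = (N_p/N_s)², so N_p/N_s = √(3000/6) = √500 = 22.4.

N_p/N_s ≈ 22.4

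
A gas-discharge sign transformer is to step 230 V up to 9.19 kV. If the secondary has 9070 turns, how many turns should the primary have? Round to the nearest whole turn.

N_p/N_s = V_p/V_s, so N_p = 9070 × 230/9190 = 227.0 ≈ 227 turns.

N_p = 227 turns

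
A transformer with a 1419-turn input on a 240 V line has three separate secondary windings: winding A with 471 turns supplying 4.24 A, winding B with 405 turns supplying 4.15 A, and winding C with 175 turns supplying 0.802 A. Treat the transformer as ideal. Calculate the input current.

V_A = 240 × 471/1419 = 79.662 V; V_B = 240 × 405/1419 = 68.499 V; V_C = 240 × 175/1419 = 29.598 V.
P_out = V_A I_A + V_B I_B + V_C I_C = 79.662×4.24 + 68.499×4.15 + 29.598×0.802 = 337.77 + 284.27 + 23.738 = 645.77 W.
Ideal ⇒ P_in = P_out, so I_in = P_out/V_in = 645.77/240 = 2.69 A.

I_in ≈ 2.69 A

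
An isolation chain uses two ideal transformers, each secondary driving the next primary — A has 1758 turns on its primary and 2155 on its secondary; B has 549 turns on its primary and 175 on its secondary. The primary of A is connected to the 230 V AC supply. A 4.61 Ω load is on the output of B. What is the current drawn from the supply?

I_supply ≈ 7.62 A

Secondary of A: V = 230.00 × 2155/1758 = 281.94 V.
Secondary of B: V = 281.94 × 175/549 = 89.871 V.
I_load = 89.871/4.61 = 19.495 A, so P_out = 89.871 × 19.495 = 1752.0 W.
All ideal ⇒ P_in = P_out, so I_supply = 1752.0/230 = 7.62 A.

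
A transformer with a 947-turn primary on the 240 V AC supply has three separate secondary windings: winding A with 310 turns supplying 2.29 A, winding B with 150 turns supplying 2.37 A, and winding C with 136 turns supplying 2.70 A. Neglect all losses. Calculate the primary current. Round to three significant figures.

V_A = 240 × 310/947 = 78.564 V; V_B = 240 × 150/947 = 38.015 V; V_C = 240 × 136/947 = 34.467 V.
P_out = V_A I_A + V_B I_B + V_C I_C = 78.564×2.29 + 38.015×2.37 + 34.467×2.70 = 179.91 + 90.095 + 93.060 = 363.07 W.
Ideal ⇒ P_in = P_out, so I_p = P_out/V_p = 363.07/240 = 1.51 A.

I_p ≈ 1.51 A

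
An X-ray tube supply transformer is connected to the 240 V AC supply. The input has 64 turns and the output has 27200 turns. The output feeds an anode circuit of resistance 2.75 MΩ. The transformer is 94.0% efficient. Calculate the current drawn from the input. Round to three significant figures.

I_in ≈ 16.8 A

V_out = 240 × 27200/64 = 102000 V.
I_out = V_out/R = 102000/(2.75×10^6) = 0.037091 A.
P_out = V_out I_out = 102000 × 0.037091 = 3783.3 W.
P_in = P_out/η = 3783.3/0.940 = 4024.8 W.
I_in = P_in/V_in = 4024.8/240 = 16.8 A.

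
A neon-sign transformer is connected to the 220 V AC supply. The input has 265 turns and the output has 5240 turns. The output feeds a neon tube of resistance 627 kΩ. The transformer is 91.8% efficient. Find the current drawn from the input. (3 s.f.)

I_in ≈ 0.149 A

V_out = 220 × 5240/265 = 4350.2 V.
I_out = V_out/R = 4350.2/627000 = 0.0069381 A.
P_out = V_out I_out = 4350.2 × 0.0069381 = 30.182 W.
P_in = P_out/η = 30.182/0.918 = 32.878 W.
I_in = P_in/V_in = 32.878/220 = 0.149 A.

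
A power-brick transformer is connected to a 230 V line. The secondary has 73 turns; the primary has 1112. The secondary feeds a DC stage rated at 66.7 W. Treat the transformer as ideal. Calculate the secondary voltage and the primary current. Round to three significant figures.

V_s = V_p × N_s/N_p = 230 × 73/1112 = 15.099 V.
I_s = P/V_s = 66.7/15.099 = 4.4175 A.
I_p = I_s × N_s/N_p = 4.4175 × 73/1112 = 0.290 A.

V_s ≈ 15.1 V, I_p ≈ 0.290 A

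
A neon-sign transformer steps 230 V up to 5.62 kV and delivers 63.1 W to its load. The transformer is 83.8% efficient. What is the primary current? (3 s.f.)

P_in = P_out/η = 63.1/0.838 = 75.298 W.
I_p = P_in/V_p = 75.298/230 = 0.327 A.

I_p ≈ 0.327 A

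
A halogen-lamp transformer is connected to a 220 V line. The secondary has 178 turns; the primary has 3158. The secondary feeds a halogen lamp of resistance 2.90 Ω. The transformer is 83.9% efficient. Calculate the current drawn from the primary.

I_p ≈ 0.287 A

V_s = 220 × 178/3158 = 12.400 V.
I_s = V_s/R = 12.400/2.90 = 4.2759 A.
P_out = V_s I_s = 12.400 × 4.2759 = 53.023 W.
P_in = P_out/η = 53.023/0.839 = 63.198 W.
I_p = P_in/V_p = 63.198/220 = 0.287 A.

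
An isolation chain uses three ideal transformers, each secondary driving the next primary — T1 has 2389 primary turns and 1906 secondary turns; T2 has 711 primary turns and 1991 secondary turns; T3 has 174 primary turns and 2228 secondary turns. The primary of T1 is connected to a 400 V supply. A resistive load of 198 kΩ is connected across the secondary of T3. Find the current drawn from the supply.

I_supply ≈ 1.65 A

Secondary of T1: V = 400.00 × 1906/2389 = 319.13 V.
Secondary of T2: V = 319.13 × 1991/711 = 893.65 V.
Secondary of T3: V = 893.65 × 2228/174 = 11443 V.
I_load = 11443/198000 = 0.057792 A, so P_out = 11443 × 0.057792 = 661.31 W.
All ideal ⇒ P_in = P_out, so I_supply = 661.31/400 = 1.65 A.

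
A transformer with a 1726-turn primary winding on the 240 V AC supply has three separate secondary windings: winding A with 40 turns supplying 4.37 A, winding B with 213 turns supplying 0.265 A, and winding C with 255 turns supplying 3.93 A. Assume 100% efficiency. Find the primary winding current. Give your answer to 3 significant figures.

V_A = 240 × 40/1726 = 5.5620 V; V_B = 240 × 213/1726 = 29.618 V; V_C = 240 × 255/1726 = 35.458 V.
P_out = V_A I_A + V_B I_B + V_C I_C = 5.5620×4.37 + 29.618×0.265 + 35.458×3.93 = 24.306 + 7.8487 + 139.35 = 171.50 W.
Ideal ⇒ P_in = P_out, so I_p = P_out/V_p = 171.50/240 = 0.715 A.

I_p ≈ 0.715 A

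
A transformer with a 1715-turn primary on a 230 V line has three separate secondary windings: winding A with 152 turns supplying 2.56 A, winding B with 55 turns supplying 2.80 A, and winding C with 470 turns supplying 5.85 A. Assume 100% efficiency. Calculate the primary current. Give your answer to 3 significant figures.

I_p ≈ 1.92 A

V_A = 230 × 152/1715 = 20.385 V; V_B = 230 × 55/1715 = 7.3761 V; V_C = 230 × 470/1715 = 63.032 V.
P_out = V_A I_A + V_B I_B + V_C I_C = 20.385×2.56 + 7.3761×2.80 + 63.032×5.85 = 52.185 + 20.653 + 368.74 = 441.58 W.
Ideal ⇒ P_in = P_out, so I_p = P_out/V_p = 441.58/230 = 1.92 A.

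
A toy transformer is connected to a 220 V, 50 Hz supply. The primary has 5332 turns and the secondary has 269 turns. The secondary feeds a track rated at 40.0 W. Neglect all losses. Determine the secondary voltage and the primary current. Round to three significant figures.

V_s = V_p × N_s/N_p = 220 × 269/5332 = 11.099 V.
I_s = P/V_s = 40.0/11.099 = 3.6039 A.
I_p = I_s × N_s/N_p = 3.6039 × 269/5332 = 0.182 A.

V_s ≈ 11.1 V, I_p ≈ 0.182 A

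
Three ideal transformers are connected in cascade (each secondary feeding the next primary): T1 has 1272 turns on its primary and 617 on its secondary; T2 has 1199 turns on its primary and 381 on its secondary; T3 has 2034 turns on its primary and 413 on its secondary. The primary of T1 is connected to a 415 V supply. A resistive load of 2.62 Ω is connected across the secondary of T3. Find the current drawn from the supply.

I_supply ≈ 0.155 A

Secondary of T1: V = 415.00 × 617/1272 = 201.30 V.
Secondary of T2: V = 201.30 × 381/1199 = 63.966 V.
Secondary of T3: V = 63.966 × 413/2034 = 12.988 V.
I_load = 12.988/2.62 = 4.9574 A, so P_out = 12.988 × 4.9574 = 64.387 W.
All ideal ⇒ P_in = P_out, so I_supply = 64.387/415 = 0.155 A.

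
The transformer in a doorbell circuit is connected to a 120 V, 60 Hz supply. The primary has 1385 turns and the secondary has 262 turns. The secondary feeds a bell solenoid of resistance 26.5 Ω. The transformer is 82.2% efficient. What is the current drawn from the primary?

I_p ≈ 0.197 A

V_s = 120 × 262/1385 = 22.700 V.
I_s = V_s/R = 22.700/26.5 = 0.85662 A.
P_out = V_s I_s = 22.700 × 0.85662 = 19.446 W.
P_in = P_out/η = 19.446/0.822 = 23.656 W.
I_p = P_in/V_p = 23.656/120 = 0.197 A.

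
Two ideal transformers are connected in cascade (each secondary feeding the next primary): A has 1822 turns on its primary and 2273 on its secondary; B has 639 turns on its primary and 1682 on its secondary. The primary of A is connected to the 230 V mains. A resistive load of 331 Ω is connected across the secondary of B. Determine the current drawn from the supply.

I_supply ≈ 7.49 A

After A: V = 230.00 × 2273/1822 = 286.93 V.
After B: V = 286.93 × 1682/639 = 755.27 V.
I_load = 755.27/331 = 2.2818 A, so P_out = 755.27 × 2.2818 = 1723.4 W.
All ideal ⇒ P_in = P_out, so I_supply = 1723.4/230 = 7.49 A.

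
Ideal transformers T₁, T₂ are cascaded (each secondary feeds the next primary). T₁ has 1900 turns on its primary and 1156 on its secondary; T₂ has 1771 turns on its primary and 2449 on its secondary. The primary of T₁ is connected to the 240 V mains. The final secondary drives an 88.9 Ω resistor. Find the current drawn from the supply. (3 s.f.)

I_supply ≈ 1.91 A

Secondary of T₁: V = 240.00 × 1156/1900 = 146.02 V.
Secondary of T₂: V = 146.02 × 2449/1771 = 201.92 V.
I_load = 201.92/88.9 = 2.2713 A, so P_out = 201.92 × 2.2713 = 458.64 W.
All ideal ⇒ P_in = P_out, so I_supply = 458.64/240 = 1.91 A.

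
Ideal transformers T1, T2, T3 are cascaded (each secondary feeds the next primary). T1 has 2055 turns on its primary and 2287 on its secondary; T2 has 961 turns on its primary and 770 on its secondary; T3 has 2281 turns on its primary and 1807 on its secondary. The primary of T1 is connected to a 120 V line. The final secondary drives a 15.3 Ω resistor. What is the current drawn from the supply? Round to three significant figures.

I_supply ≈ 3.91 A

After T1: V = 120.00 × 2287/2055 = 133.55 V.
After T2: V = 133.55 × 770/961 = 107.00 V.
After T3: V = 107.00 × 1807/2281 = 84.769 V.
I_load = 84.769/15.3 = 5.5404 A, so P_out = 84.769 × 5.5404 = 469.66 W.
All ideal ⇒ P_in = P_out, so I_supply = 469.66/120 = 3.91 A.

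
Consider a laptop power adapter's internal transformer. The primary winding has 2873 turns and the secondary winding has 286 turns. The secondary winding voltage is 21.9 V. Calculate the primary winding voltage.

V_p ≈ 220 V

V_p/V_s = N_p/N_s, so V_p = 21.9 × 2873/286 = 220 V.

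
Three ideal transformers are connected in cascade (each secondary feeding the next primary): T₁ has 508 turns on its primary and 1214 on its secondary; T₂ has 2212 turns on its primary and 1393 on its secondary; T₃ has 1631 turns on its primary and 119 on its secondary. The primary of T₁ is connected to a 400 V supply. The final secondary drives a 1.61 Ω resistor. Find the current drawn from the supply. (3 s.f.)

After T₁: V = 400.00 × 1214/508 = 955.91 V.
After T₂: V = 955.91 × 1393/2212 = 601.98 V.
After T₃: V = 601.98 × 119/1631 = 43.921 V.
I_load = 43.921/1.61 = 27.280 A, so P_out = 43.921 × 27.280 = 1198.2 W.
All ideal ⇒ P_in = P_out, so I_supply = 1198.2/400 = 3.00 A.

I_supply ≈ 3.00 A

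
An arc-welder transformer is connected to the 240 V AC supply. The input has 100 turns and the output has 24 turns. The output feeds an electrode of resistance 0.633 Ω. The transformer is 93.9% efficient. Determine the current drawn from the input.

I_in ≈ 23.3 A

V_out = 240 × 24/100 = 57.600 V.
I_out = V_out/R = 57.600/0.633 = 90.995 A.
P_out = V_out I_out = 57.600 × 90.995 = 5241.3 W.
P_in = P_out/η = 5241.3/0.939 = 5581.8 W.
I_in = P_in/V_in = 5581.8/240 = 23.3 A.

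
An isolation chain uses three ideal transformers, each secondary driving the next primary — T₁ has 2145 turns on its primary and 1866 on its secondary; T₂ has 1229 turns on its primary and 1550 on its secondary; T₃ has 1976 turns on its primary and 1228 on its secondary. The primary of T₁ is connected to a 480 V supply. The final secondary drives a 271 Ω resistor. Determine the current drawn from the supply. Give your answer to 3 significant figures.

I_supply ≈ 0.823 A

Secondary of T₁: V = 480.00 × 1866/2145 = 417.57 V.
Secondary of T₂: V = 417.57 × 1550/1229 = 526.63 V.
Secondary of T₃: V = 526.63 × 1228/1976 = 327.28 V.
I_load = 327.28/271 = 1.2077 A, so P_out = 327.28 × 1.2077 = 395.24 W.
All ideal ⇒ P_in = P_out, so I_supply = 395.24/480 = 0.823 A.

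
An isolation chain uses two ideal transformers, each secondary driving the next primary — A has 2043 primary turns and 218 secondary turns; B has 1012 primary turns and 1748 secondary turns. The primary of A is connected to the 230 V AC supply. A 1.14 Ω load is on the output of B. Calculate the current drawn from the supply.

Secondary of A: V = 230.00 × 218/2043 = 24.542 V.
Secondary of B: V = 24.542 × 1748/1012 = 42.391 V.
I_load = 42.391/1.14 = 37.185 A, so P_out = 42.391 × 37.185 = 1576.3 W.
All ideal ⇒ P_in = P_out, so I_supply = 1576.3/230 = 6.85 A.

I_supply ≈ 6.85 A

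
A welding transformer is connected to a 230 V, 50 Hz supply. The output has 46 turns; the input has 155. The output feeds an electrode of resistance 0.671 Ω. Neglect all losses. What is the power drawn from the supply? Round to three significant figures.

V_out = V_in × N_out/N_in = 230 × 46/155 = 68.258 V.
I_out = V_out/R = 68.258/0.671 = 101.73 A.
I_in = I_out × N_out/N_in = 101.73 × 46/155 = 30.190 A.
P = V_in I_in = 230 × 30.190 = 6940 W.

P ≈ 6940 W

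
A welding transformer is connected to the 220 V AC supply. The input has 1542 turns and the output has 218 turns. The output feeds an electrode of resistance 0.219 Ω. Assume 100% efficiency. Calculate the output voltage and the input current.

V_out = V_in × N_out/N_in = 220 × 218/1542 = 31.102 V.
I_out = V_out/R = 31.102/0.219 = 142.02 A.
I_in = I_out × N_out/N_in = 142.02 × 218/1542 = 20.1 A.

V_out ≈ 31.1 V, I_in ≈ 20.1 A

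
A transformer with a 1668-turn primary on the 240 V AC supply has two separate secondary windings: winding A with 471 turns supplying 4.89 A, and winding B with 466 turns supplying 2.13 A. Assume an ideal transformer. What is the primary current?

V_A = 240 × 471/1668 = 67.770 V; V_B = 240 × 466/1668 = 67.050 V.
P_out = V_A I_A + V_B I_B = 67.770×4.89 + 67.050×2.13 = 331.39 + 142.82 = 474.21 W.
Ideal ⇒ P_in = P_out, so I_p = P_out/V_p = 474.21/240 = 1.98 A.

I_p ≈ 1.98 A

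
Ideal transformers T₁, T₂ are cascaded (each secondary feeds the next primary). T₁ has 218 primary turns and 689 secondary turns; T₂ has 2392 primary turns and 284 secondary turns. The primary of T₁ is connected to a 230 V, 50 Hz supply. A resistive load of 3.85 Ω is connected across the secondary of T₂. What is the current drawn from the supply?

I_supply ≈ 8.41 A

After T₁: V = 230.00 × 689/218 = 726.93 V.
After T₂: V = 726.93 × 284/2392 = 86.307 V.
I_load = 86.307/3.85 = 22.417 A, so P_out = 86.307 × 22.417 = 1934.8 W.
All ideal ⇒ P_in = P_out, so I_supply = 1934.8/230 = 8.41 A.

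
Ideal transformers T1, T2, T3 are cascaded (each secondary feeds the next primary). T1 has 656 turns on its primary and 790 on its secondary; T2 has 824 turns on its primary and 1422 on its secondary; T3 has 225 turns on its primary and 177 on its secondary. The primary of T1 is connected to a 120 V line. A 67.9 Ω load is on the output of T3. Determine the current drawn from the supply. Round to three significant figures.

I_supply ≈ 4.72 A

After T1: V = 120.00 × 790/656 = 144.51 V.
After T2: V = 144.51 × 1422/824 = 249.39 V.
After T3: V = 249.39 × 177/225 = 196.19 V.
I_load = 196.19/67.9 = 2.8893 A, so P_out = 196.19 × 2.8893 = 566.85 W.
All ideal ⇒ P_in = P_out, so I_supply = 566.85/120 = 4.72 A.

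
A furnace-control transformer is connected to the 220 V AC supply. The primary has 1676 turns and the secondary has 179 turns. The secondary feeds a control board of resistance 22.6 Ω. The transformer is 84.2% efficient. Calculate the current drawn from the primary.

V_s = 220 × 179/1676 = 23.496 V.
I_s = V_s/R = 23.496/22.6 = 1.0397 A.
P_out = V_s I_s = 23.496 × 1.0397 = 24.428 W.
P_in = P_out/η = 24.428/0.842 = 29.012 W.
I_p = P_in/V_p = 29.012/220 = 0.132 A.

I_p ≈ 0.132 A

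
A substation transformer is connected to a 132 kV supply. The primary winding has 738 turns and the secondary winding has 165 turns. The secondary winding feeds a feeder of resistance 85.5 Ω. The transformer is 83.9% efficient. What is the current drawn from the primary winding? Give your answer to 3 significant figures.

V_s = 132000 × 165/738 = 29512 V.
I_s = V_s/R = 29512/85.5 = 345.17 A.
P_out = V_s I_s = 29512 × 345.17 = 1.0187×10^7 W.
P_in = P_out/η = 1.0187×10^7/0.839 = 1.2142×10^7 W.
I_p = P_in/V_p = 1.2142×10^7/132000 = 92.0 A.

I_p ≈ 92.0 A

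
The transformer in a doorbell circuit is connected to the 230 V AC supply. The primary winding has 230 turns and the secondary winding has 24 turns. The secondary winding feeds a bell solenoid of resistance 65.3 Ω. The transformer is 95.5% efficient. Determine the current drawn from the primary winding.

V_s = 230 × 24/230 = 24.000 V.
I_s = V_s/R = 24.000/65.3 = 0.36753 A.
P_out = V_s I_s = 24.000 × 0.36753 = 8.8208 W.
P_in = P_out/η = 8.8208/0.955 = 9.2365 W.
I_p = P_in/V_p = 9.2365/230 = 0.0402 A.

I_p ≈ 0.0402 A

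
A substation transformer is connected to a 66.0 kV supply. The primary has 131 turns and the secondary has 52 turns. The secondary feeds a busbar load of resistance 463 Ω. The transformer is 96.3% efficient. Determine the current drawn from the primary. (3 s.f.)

V_s = 66000 × 52/131 = 26198 V.
I_s = V_s/R = 26198/463 = 56.584 A.
P_out = V_s I_s = 26198 × 56.584 = 1.4824×10^6 W.
P_in = P_out/η = 1.4824×10^6/0.963 = 1.5394×10^6 W.
I_p = P_in/V_p = 1.5394×10^6/66000 = 23.3 A.

I_p ≈ 23.3 A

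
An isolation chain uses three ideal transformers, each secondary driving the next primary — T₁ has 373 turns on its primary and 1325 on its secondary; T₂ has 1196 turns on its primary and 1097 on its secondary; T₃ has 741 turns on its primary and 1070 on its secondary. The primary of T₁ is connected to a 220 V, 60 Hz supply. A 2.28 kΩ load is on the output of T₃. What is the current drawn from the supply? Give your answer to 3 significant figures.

Secondary of T₁: V = 220.00 × 1325/373 = 781.50 V.
Secondary of T₂: V = 781.50 × 1097/1196 = 716.81 V.
Secondary of T₃: V = 716.81 × 1070/741 = 1035.1 V.
I_load = 1035.1/2280 = 0.45398 A, so P_out = 1035.1 × 0.45398 = 469.90 W.
All ideal ⇒ P_in = P_out, so I_supply = 469.90/220 = 2.14 A.

I_supply ≈ 2.14 A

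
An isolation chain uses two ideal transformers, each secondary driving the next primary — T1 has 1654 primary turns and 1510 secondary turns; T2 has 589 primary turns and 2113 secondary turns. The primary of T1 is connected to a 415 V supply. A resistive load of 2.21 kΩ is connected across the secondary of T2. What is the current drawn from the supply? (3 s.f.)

Secondary of T1: V = 415.00 × 1510/1654 = 378.87 V.
Secondary of T2: V = 378.87 × 2113/589 = 1359.2 V.
I_load = 1359.2/2210 = 0.61501 A, so P_out = 1359.2 × 0.61501 = 835.90 W.
All ideal ⇒ P_in = P_out, so I_supply = 835.90/415 = 2.01 A.

I_supply ≈ 2.01 A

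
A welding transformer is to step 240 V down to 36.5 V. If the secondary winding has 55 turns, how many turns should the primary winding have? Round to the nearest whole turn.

N_p/N_s = V_p/V_s, so N_p = 55 × 240/36.5 = 361.6 ≈ 362 turns.

N_p = 362 turns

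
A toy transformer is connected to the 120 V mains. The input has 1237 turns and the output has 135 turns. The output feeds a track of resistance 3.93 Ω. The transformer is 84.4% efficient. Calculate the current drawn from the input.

I_in ≈ 0.431 A

V_out = 120 × 135/1237 = 13.096 V.
I_out = V_out/R = 13.096/3.93 = 3.3324 A.
P_out = V_out I_out = 13.096 × 3.3324 = 43.641 W.
P_in = P_out/η = 43.641/0.844 = 51.708 W.
I_in = P_in/V_in = 51.708/120 = 0.431 A.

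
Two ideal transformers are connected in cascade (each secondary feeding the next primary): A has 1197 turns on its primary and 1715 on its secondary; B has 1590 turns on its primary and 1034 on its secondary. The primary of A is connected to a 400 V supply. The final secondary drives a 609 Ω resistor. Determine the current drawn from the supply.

After A: V = 400.00 × 1715/1197 = 573.10 V.
After B: V = 573.10 × 1034/1590 = 372.69 V.
I_load = 372.69/609 = 0.61198 A, so P_out = 372.69 × 0.61198 = 228.08 W.
All ideal ⇒ P_in = P_out, so I_supply = 228.08/400 = 0.570 A.

I_supply ≈ 0.570 A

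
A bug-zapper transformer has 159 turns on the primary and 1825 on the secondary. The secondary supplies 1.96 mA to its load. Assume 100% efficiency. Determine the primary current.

For an ideal transformer I_p/I_s = N_s/N_p, so I_p = 0.00196 × 1825/159 = 0.0225 A.

I_p ≈ 0.0225 A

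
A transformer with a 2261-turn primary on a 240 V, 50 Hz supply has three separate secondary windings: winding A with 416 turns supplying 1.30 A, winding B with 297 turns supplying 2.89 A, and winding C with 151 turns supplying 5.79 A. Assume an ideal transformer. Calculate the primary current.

V_A = 240 × 416/2261 = 44.157 V; V_B = 240 × 297/2261 = 31.526 V; V_C = 240 × 151/2261 = 16.028 V.
P_out = V_A I_A + V_B I_B + V_C I_C = 44.157×1.30 + 31.526×2.89 + 16.028×5.79 = 57.405 + 91.110 + 92.804 = 241.32 W.
Ideal ⇒ P_in = P_out, so I_p = P_out/V_p = 241.32/240 = 1.01 A.

I_p ≈ 1.01 A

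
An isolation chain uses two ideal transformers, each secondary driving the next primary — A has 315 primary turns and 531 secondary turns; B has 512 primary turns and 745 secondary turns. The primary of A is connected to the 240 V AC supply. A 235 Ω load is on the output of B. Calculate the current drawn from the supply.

I_supply ≈ 6.14 A

Secondary of A: V = 240.00 × 531/315 = 404.57 V.
Secondary of B: V = 404.57 × 745/512 = 588.68 V.
I_load = 588.68/235 = 2.5050 A, so P_out = 588.68 × 2.5050 = 1474.7 W.
All ideal ⇒ P_in = P_out, so I_supply = 1474.7/240 = 6.14 A.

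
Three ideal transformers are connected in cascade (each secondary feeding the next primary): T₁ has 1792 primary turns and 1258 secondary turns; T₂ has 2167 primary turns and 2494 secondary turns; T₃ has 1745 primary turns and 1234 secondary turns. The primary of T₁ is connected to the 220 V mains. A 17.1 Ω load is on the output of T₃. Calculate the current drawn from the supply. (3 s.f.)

Secondary of T₁: V = 220.00 × 1258/1792 = 154.44 V.
Secondary of T₂: V = 154.44 × 2494/2167 = 177.75 V.
Secondary of T₃: V = 177.75 × 1234/1745 = 125.70 V.
I_load = 125.70/17.1 = 7.3507 A, so P_out = 125.70 × 7.3507 = 923.95 W.
All ideal ⇒ P_in = P_out, so I_supply = 923.95/220 = 4.20 A.

I_supply ≈ 4.20 A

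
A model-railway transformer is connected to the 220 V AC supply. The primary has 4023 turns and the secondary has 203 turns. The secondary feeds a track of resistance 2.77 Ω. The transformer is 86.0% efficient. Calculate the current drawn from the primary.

V_s = 220 × 203/4023 = 11.101 V.
I_s = V_s/R = 11.101/2.77 = 4.0076 A.
P_out = V_s I_s = 11.101 × 4.0076 = 44.490 W.
P_in = P_out/η = 44.490/0.860 = 51.732 W.
I_p = P_in/V_p = 51.732/220 = 0.235 A.

I_p ≈ 0.235 A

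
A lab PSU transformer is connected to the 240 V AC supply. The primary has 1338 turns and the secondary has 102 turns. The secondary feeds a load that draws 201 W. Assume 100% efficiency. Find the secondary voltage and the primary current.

V_s = V_p × N_s/N_p = 240 × 102/1338 = 18.296 V.
I_s = P/V_s = 201/18.296 = 10.986 A.
I_p = I_s × N_s/N_p = 10.986 × 102/1338 = 0.838 A.

V_s ≈ 18.3 V, I_p ≈ 0.838 A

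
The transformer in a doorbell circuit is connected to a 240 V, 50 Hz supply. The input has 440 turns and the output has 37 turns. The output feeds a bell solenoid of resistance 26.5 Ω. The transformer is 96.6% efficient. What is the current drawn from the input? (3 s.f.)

V_out = 240 × 37/440 = 20.182 V.
I_out = V_out/R = 20.182/26.5 = 0.76158 A.
P_out = V_out I_out = 20.182 × 0.76158 = 15.370 W.
P_in = P_out/η = 15.370/0.966 = 15.911 W.
I_in = P_in/V_in = 15.911/240 = 0.0663 A.

I_in ≈ 0.0663 A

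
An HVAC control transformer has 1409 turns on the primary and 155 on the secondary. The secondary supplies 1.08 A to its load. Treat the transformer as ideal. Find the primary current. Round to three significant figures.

For an ideal transformer I_p/I_s = N_s/N_p, so I_p = 1.08 × 155/1409 = 0.119 A.

I_p ≈ 0.119 A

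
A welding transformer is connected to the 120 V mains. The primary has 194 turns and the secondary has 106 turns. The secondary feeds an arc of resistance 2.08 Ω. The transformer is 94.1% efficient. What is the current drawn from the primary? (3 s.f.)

V_s = 120 × 106/194 = 65.567 V.
I_s = V_s/R = 65.567/2.08 = 31.523 A.
P_out = V_s I_s = 65.567 × 31.523 = 2066.8 W.
P_in = P_out/η = 2066.8/0.941 = 2196.4 W.
I_p = P_in/V_p = 2196.4/120 = 18.3 A.

I_p ≈ 18.3 A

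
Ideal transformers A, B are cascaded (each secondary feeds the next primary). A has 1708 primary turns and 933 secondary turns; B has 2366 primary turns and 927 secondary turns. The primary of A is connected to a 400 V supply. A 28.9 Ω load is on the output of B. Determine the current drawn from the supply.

Secondary of A: V = 400.00 × 933/1708 = 218.50 V.
Secondary of B: V = 218.50 × 927/2366 = 85.609 V.
I_load = 85.609/28.9 = 2.9622 A, so P_out = 85.609 × 2.9622 = 253.59 W.
All ideal ⇒ P_in = P_out, so I_supply = 253.59/400 = 0.634 A.

I_supply ≈ 0.634 A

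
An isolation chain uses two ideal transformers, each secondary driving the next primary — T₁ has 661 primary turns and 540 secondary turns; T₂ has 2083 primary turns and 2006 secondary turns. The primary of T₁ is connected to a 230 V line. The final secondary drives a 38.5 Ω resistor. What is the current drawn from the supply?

I_supply ≈ 3.70 A

Secondary of T₁: V = 230.00 × 540/661 = 187.90 V.
Secondary of T₂: V = 187.90 × 2006/2083 = 180.95 V.
I_load = 180.95/38.5 = 4.7000 A, so P_out = 180.95 × 4.7000 = 850.48 W.
All ideal ⇒ P_in = P_out, so I_supply = 850.48/230 = 3.70 A.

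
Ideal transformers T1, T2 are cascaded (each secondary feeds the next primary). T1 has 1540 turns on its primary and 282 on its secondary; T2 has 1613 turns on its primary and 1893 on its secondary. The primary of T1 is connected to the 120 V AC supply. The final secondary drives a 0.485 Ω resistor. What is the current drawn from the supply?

I_supply ≈ 11.4 A

Secondary of T1: V = 120.00 × 282/1540 = 21.974 V.
Secondary of T2: V = 21.974 × 1893/1613 = 25.788 V.
I_load = 25.788/0.485 = 53.172 A, so P_out = 25.788 × 53.172 = 1371.2 W.
All ideal ⇒ P_in = P_out, so I_supply = 1371.2/120 = 11.4 A.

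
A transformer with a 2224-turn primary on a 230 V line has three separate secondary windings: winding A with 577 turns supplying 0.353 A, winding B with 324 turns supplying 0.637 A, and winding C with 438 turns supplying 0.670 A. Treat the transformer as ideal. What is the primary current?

V_A = 230 × 577/2224 = 59.672 V; V_B = 230 × 324/2224 = 33.507 V; V_C = 230 × 438/2224 = 45.297 V.
P_out = V_A I_A + V_B I_B + V_C I_C = 59.672×0.353 + 33.507×0.637 + 45.297×0.670 = 21.064 + 21.344 + 30.349 = 72.757 W.
Ideal ⇒ P_in = P_out, so I_p = P_out/V_p = 72.757/230 = 0.316 A.

I_p ≈ 0.316 A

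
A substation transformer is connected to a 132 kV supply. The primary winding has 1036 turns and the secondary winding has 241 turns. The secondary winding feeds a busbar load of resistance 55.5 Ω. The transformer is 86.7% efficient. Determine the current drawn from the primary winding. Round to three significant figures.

V_s = 132000 × 241/1036 = 30707 V.
I_s = V_s/R = 30707/55.5 = 553.27 A.
P_out = V_s I_s = 30707 × 553.27 = 1.6989×10^7 W.
P_in = P_out/η = 1.6989×10^7/0.867 = 1.9595×10^7 W.
I_p = P_in/V_p = 1.9595×10^7/132000 = 148 A.

I_p ≈ 148 A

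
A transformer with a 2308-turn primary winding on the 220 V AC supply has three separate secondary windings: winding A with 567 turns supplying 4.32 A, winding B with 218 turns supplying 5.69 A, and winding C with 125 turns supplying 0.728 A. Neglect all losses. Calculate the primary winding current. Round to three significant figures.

V_A = 220 × 567/2308 = 54.047 V; V_B = 220 × 218/2308 = 20.780 V; V_C = 220 × 125/2308 = 11.915 V.
P_out = V_A I_A + V_B I_B + V_C I_C = 54.047×4.32 + 20.780×5.69 + 11.915×0.728 = 233.48 + 118.24 + 8.6742 = 360.39 W.
Ideal ⇒ P_in = P_out, so I_p = P_out/V_p = 360.39/220 = 1.64 A.

I_p ≈ 1.64 A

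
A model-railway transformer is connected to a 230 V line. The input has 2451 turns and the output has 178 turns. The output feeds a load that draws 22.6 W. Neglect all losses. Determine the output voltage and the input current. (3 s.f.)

V_out ≈ 16.7 V, I_in ≈ 0.0983 A

V_out = V_in × N_out/N_in = 230 × 178/2451 = 16.703 V.
I_out = P/V_out = 22.6/16.703 = 1.3530 A.
I_in = I_out × N_out/N_in = 1.3530 × 178/2451 = 0.0983 A.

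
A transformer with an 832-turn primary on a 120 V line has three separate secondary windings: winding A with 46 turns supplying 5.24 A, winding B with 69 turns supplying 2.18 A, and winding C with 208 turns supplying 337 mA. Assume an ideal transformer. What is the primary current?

I_p ≈ 0.555 A

V_A = 120 × 46/832 = 6.6346 V; V_B = 120 × 69/832 = 9.9519 V; V_C = 120 × 208/832 = 30.000 V.
P_out = V_A I_A + V_B I_B + V_C I_C = 6.6346×5.24 + 9.9519×2.18 + 30.000×0.337 = 34.765 + 21.695 + 10.110 = 66.571 W.
Ideal ⇒ P_in = P_out, so I_p = P_out/V_p = 66.571/120 = 0.555 A.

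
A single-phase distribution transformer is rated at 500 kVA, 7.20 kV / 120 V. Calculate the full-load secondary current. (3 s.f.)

I_s ≈ 4170 A

I_s = S/V_s = 500000/120 = 4170 A.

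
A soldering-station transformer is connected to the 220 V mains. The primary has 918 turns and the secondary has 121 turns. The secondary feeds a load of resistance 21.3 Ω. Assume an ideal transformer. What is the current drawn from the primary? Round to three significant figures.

I_p ≈ 0.179 A

V_s = V_p × N_s/N_p = 220 × 121/918 = 28.998 V.
I_s = V_s/R = 28.998/21.3 = 1.3614 A.
For an ideal transformer I_p N_p = I_s N_s, so I_p = 1.3614 × 121/918 = 0.179 A.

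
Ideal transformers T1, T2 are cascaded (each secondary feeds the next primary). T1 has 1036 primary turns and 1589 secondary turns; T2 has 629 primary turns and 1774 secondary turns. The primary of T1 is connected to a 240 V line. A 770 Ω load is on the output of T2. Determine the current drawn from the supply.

Secondary of T1: V = 240.00 × 1589/1036 = 368.11 V.
Secondary of T2: V = 368.11 × 1774/629 = 1038.2 V.
I_load = 1038.2/770 = 1.3483 A, so P_out = 1038.2 × 1.3483 = 1399.8 W.
All ideal ⇒ P_in = P_out, so I_supply = 1399.8/240 = 5.83 A.

I_supply ≈ 5.83 A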